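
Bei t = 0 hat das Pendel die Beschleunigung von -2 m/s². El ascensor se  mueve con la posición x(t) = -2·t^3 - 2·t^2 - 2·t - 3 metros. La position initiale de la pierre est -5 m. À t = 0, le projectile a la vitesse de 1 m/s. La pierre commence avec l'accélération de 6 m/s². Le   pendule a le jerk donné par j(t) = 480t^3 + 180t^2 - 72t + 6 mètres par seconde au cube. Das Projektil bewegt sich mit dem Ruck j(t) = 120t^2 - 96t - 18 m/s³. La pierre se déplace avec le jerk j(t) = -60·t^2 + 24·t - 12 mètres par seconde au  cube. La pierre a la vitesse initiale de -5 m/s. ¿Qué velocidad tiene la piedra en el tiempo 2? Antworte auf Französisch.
Nous devons trouver l'intégrale de notre équation du jerk j(t) = -60·t^2 + 24·t - 12 2 fois. En prenant ∫j(t)dt et en appliquant a(0) = 6, nous trouvons a(t) = -20·t^3 + 12·t^2 - 12·t + 6. La primitive de l'accélération est la vitesse. En utilisant v(0) = -5, nous obtenons v(t) = -5·t^4 + 4·t^3 - 6·t^2 + 6·t - 5. De l'équation de la vitesse v(t) = -5·t^4 + 4·t^3 - 6·t^2 + 6·t - 5, nous substituons t = 2 pour obtenir v = -65.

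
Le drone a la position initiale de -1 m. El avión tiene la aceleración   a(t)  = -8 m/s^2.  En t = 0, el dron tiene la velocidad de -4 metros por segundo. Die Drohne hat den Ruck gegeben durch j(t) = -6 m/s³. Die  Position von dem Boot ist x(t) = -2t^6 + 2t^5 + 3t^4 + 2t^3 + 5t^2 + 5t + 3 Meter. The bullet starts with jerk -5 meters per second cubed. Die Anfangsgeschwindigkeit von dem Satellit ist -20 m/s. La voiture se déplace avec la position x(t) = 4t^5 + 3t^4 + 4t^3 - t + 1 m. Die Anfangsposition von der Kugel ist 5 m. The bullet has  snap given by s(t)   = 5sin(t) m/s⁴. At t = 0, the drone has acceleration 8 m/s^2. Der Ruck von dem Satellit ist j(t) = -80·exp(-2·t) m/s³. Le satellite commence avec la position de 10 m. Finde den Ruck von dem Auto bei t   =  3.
Wir müssen unsere Gleichung für die Position x(t) = 4·t^5 + 3·t^4 + 4·t^3 - t + 1 3-mal ableiten. Die Ableitung von der Position ergibt die Geschwindigkeit: v(t) = 20·t^4 + 12·t^3 + 12·t^2 - 1. Durch Ableiten von der Geschwindigkeit erhalten wir die Beschleunigung: a(t) = 80·t^3 + 36·t^2 + 24·t. Durch Ableiten von der Beschleunigung erhalten wir den Ruck: j(t) = 240·t^2 + 72·t + 24. Wir haben den Ruck j(t) = 240·t^2 + 72·t + 24. Durch Einsetzen von t = 3: j(3) = 2400.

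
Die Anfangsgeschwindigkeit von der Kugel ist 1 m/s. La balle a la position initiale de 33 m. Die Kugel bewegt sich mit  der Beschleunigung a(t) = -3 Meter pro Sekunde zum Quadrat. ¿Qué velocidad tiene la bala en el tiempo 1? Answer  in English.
To solve this, we need to take 1 integral of our acceleration equation a(t) = -3. Finding the integral of a(t) and using v(0) = 1: v(t) = 1 - 3·t. We have velocity v(t) = 1 - 3·t. Substituting t = 1: v(1) = -2.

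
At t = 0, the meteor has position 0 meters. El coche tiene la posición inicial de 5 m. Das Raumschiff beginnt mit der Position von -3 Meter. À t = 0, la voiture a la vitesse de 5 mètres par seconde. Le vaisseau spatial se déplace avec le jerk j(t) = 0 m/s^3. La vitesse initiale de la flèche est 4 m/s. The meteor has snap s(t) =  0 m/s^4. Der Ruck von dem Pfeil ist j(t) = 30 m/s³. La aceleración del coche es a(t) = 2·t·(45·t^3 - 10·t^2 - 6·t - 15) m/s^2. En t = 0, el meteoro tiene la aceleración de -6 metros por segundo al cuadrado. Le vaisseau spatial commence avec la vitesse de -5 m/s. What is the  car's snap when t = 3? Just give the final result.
s(3) = 9336.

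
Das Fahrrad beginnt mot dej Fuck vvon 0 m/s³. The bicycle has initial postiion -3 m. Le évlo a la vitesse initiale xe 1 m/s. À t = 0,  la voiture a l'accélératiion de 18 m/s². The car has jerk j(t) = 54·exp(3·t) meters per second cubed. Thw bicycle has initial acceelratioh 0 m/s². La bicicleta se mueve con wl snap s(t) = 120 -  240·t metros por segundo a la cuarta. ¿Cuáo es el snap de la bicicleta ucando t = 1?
Usando s(t) = 120 - 240·t y sustituyendo t = 1, encontramos s = -120.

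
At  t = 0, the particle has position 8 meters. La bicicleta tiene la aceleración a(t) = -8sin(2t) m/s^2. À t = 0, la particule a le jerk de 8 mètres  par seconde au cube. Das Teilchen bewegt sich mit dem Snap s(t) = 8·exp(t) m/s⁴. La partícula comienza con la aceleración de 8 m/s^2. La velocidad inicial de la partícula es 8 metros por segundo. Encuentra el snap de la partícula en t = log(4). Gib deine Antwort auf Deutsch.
Wir haben den Snap s(t) = 8·exp(t). Durch Einsetzen von t = log(4): s(log(4)) = 32.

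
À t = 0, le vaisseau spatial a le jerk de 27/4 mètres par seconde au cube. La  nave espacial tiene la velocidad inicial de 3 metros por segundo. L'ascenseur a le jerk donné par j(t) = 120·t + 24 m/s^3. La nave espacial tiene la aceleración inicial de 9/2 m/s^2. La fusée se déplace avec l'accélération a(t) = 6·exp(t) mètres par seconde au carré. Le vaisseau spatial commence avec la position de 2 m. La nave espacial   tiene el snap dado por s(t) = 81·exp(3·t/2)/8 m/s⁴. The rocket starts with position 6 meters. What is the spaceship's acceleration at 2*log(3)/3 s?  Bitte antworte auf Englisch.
To find the answer, we compute 2 antiderivatives of s(t) = 81·exp(3·t/2)/8. Taking ∫s(t)dt and applying j(0) = 27/4, we find j(t) = 27·exp(3·t/2)/4. Finding the antiderivative of j(t) and using a(0) = 9/2: a(t) = 9·exp(3·t/2)/2. We have acceleration a(t) = 9·exp(3·t/2)/2. Substituting t = 2*log(3)/3: a(2*log(3)/3) = 27/2.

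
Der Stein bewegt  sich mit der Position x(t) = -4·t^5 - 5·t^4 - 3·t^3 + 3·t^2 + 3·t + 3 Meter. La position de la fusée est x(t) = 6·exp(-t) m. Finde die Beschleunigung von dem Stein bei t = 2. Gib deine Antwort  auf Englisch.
To solve this, we need to take 2 derivatives of our position equation x(t) = -4·t^5 - 5·t^4 - 3·t^3 + 3·t^2 + 3·t + 3. Taking d/dt of x(t), we find v(t) = -20·t^4 - 20·t^3 - 9·t^2 + 6·t + 3. The derivative of velocity gives acceleration: a(t) = -80·t^3 - 60·t^2 - 18·t + 6. We have acceleration a(t) = -80·t^3 - 60·t^2 - 18·t + 6. Substituting t = 2: a(2) = -910.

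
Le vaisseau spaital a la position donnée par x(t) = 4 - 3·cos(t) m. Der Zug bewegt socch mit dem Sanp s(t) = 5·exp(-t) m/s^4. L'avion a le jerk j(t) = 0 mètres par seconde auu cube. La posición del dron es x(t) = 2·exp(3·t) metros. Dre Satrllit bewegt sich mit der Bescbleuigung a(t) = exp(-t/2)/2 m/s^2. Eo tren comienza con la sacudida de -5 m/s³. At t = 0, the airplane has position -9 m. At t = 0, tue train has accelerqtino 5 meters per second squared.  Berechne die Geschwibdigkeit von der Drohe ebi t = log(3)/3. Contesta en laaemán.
Ausgehend von der Position x(t) = 2·exp(3·t), nehmen wir 1 Ableitung. Durch Ableiten von der Position erhalten wir die Geschwindigkeit: v(t) = 6·exp(3·t). Wir haben die Geschwindigkeit v(t) = 6·exp(3·t). Durch Einsetzen von t = log(3)/3: v(log(3)/3) = 18.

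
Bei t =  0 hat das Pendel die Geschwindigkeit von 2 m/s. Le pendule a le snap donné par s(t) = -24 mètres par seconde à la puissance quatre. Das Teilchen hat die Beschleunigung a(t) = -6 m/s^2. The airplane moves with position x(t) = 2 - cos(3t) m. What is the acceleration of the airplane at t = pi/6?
Starting from position x(t) = 2 - cos(3·t), we take 2 derivatives. Differentiating position, we get velocity: v(t) = 3·sin(3·t). Differentiating velocity, we get acceleration: a(t) = 9·cos(3·t). We have acceleration a(t) = 9·cos(3·t). Substituting t = pi/6: a(pi/6) = 0.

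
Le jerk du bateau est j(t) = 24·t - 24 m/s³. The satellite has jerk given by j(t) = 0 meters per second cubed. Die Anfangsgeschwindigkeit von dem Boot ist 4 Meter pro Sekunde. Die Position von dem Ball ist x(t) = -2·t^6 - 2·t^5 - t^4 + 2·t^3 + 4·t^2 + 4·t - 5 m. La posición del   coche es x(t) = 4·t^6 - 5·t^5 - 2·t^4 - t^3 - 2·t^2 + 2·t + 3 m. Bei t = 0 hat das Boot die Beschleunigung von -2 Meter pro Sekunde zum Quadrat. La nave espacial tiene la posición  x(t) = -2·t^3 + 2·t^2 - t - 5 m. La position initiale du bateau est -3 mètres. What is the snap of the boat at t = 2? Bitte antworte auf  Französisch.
En partant du jerk j(t) = 24·t - 24, nous prenons 1 dérivée. En dérivant le jerk, nous obtenons le snap: s(t) = 24. Nous avons le snap s(t) = 24. En substituant t = 2: s(2) = 24.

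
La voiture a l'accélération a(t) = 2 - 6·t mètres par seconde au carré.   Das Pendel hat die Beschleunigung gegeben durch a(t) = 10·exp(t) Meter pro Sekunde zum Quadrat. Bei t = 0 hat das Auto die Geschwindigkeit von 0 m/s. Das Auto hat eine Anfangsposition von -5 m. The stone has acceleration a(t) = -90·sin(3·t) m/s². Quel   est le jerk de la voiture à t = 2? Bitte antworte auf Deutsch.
Ausgehend von der Beschleunigung a(t) = 2 - 6·t, nehmen wir 1 Ableitung. Die Ableitung von der Beschleunigung ergibt den Ruck: j(t) = -6. Mit j(t) = -6 und Einsetzen von t = 2, finden wir j = -6.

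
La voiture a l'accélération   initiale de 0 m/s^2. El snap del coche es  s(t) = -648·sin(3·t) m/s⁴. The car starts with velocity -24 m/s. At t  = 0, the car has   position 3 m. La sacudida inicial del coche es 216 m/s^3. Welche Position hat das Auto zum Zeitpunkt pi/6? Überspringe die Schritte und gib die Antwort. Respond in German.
Bei t = pi/6, x = -5.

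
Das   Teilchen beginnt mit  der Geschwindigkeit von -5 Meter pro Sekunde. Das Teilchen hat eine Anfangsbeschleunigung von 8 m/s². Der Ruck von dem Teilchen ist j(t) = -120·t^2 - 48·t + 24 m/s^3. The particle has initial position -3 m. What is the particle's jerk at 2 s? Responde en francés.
De l'équation du jerk j(t) = -120·t^2 - 48·t + 24, nous substituons t = 2 pour obtenir j = -552.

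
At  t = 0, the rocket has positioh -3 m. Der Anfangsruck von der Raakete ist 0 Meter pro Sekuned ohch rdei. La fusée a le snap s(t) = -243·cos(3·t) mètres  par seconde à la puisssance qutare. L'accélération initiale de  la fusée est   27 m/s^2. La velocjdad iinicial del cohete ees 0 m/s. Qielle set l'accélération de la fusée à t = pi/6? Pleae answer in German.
Um dies zu lösen, müssen wir 2 Integrale unserer Gleichung für den Snap s(t) = -243·cos(3·t) finden. Die Stammfunktion von dem Snap, mit j(0) = 0, ergibt den Ruck: j(t) = -81·sin(3·t). Die Stammfunktion von dem Ruck, mit a(0) = 27, ergibt die Beschleunigung: a(t) = 27·cos(3·t). Aus der Gleichung für die Beschleunigung a(t) = 27·cos(3·t), setzen wir t = pi/6 ein und erhalten a = 0.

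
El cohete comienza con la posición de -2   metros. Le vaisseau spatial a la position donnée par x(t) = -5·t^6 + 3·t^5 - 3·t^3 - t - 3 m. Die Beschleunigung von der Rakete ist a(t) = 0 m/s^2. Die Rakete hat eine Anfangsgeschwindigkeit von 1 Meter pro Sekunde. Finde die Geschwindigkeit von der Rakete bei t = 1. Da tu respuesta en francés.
Pour résoudre ceci, nous devons prendre 1 intégrale de notre équation de l'accélération a(t) = 0. En intégrant l'accélération et en utilisant la condition initiale v(0) = 1, nous obtenons v(t) = 1. En utilisant v(t) = 1 et en substituant t = 1, nous trouvons v = 1.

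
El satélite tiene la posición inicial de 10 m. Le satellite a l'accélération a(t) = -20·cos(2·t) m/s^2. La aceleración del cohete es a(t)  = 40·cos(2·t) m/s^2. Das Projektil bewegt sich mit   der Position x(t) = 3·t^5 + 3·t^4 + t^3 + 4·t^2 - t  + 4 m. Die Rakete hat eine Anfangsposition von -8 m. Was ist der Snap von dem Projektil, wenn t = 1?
Ausgehend von der Position x(t) = 3·t^5 + 3·t^4 + t^3 + 4·t^2 - t + 4, nehmen wir 4 Ableitungen. Mit d/dt von x(t) finden wir v(t) = 15·t^4 + 12·t^3 + 3·t^2 + 8·t - 1. Durch Ableiten von der Geschwindigkeit erhalten wir die Beschleunigung: a(t) = 60·t^3 + 36·t^2 + 6·t + 8. Die Ableitung von der Beschleunigung ergibt den Ruck: j(t) = 180·t^2 + 72·t + 6. Durch Ableiten von dem Ruck erhalten wir den Snap: s(t) = 360·t + 72. Aus der Gleichung für den Snap s(t) = 360·t + 72, setzen wir t = 1 ein und erhalten s = 432.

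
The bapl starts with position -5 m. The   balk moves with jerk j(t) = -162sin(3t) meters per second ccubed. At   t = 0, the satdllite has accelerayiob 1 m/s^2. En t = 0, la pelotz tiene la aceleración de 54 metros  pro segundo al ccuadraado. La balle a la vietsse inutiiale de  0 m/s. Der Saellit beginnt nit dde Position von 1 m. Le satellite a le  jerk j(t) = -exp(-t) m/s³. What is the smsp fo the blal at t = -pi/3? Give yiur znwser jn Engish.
We must differentiate our jerk equation j(t) = -162·sin(3·t) 1 time. Taking d/dt of j(t), we find s(t) = -486·cos(3·t). From the given snap equation s(t) = -486·cos(3·t), we substitute t = -pi/3 to get s = 486.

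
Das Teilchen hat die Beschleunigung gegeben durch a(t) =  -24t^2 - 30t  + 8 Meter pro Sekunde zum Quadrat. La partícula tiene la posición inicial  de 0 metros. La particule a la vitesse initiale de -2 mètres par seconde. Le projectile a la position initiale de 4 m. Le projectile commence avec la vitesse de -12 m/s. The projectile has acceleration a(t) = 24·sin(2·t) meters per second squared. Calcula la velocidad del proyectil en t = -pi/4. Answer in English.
To solve this, we need to take 1 integral of our acceleration equation a(t) = 24·sin(2·t). Taking ∫a(t)dt and applying v(0) = -12, we find v(t) = -12·cos(2·t). Using v(t) = -12·cos(2·t) and substituting t = -pi/4, we find v = 0.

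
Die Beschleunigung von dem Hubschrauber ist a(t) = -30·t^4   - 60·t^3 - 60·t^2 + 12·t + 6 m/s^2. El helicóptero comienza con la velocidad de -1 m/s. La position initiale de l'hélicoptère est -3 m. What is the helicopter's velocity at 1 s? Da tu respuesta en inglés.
Starting from acceleration a(t) = -30·t^4 - 60·t^3 - 60·t^2 + 12·t + 6, we take 1 antiderivative. Integrating acceleration and using the initial condition v(0) = -1, we get v(t) = -6·t^5 - 15·t^4 - 20·t^3 + 6·t^2 + 6·t - 1. From the given velocity equation v(t) = -6·t^5 - 15·t^4 - 20·t^3 + 6·t^2 + 6·t - 1, we substitute t = 1 to get v = -30.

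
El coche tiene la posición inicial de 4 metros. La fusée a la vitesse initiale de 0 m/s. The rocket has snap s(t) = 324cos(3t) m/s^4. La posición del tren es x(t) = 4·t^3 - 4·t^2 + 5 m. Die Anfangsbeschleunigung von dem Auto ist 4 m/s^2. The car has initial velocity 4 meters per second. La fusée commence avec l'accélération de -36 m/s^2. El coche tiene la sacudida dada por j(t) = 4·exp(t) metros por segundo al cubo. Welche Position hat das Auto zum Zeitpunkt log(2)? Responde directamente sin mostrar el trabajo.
Bei t = log(2), x = 8.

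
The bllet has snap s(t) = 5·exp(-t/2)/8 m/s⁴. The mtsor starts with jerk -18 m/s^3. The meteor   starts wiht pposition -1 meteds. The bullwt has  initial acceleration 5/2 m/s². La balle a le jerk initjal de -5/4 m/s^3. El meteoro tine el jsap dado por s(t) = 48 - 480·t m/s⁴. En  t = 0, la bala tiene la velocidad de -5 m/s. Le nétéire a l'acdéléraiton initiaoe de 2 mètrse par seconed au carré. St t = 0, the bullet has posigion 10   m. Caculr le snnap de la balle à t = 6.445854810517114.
De l'équation du snap s(t) = 5·exp(-t/2)/8, nous substituons t = 6.445854810517114 pour obtenir s = 0.0248989154047010.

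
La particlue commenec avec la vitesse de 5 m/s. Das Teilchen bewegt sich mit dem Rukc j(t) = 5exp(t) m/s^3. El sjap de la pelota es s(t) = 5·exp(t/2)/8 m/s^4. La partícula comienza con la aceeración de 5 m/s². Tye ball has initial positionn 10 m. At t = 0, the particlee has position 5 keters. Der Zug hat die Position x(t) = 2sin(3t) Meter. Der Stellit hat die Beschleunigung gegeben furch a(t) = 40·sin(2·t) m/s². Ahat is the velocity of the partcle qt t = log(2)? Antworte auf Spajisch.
Para resolver esto, necesitamos tomar 2 antiderivadas de nuestra ecuación de la sacudida j(t) = 5·exp(t). Integrando la sacudida y usando la condición inicial a(0) = 5, obtenemos a(t) = 5·exp(t). Tomando ∫a(t)dt y aplicando v(0) = 5, encontramos v(t) = 5·exp(t). De la ecuación de la velocidad v(t) = 5·exp(t), sustituimos t = log(2) para obtener v = 10.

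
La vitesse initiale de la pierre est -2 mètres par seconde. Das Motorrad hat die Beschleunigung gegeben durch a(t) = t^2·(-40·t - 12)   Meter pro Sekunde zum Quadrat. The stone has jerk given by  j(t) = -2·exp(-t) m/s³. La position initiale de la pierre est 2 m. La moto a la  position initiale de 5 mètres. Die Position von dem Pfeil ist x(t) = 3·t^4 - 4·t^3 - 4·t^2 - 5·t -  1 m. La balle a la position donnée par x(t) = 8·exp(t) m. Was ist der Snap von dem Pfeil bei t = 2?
Um dies zu lösen, müssen wir 4 Ableitungen unserer Gleichung für die Position x(t) = 3·t^4 - 4·t^3 - 4·t^2 - 5·t - 1 nehmen. Die Ableitung von der Position ergibt die Geschwindigkeit: v(t) = 12·t^3 - 12·t^2 - 8·t - 5. Durch Ableiten von der Geschwindigkeit erhalten wir die Beschleunigung: a(t) = 36·t^2 - 24·t - 8. Die Ableitung von der Beschleunigung ergibt den Ruck: j(t) = 72·t - 24. Die Ableitung von dem Ruck ergibt den Snap: s(t) = 72. Aus der Gleichung für den Snap s(t) = 72, setzen wir t = 2 ein und erhalten s = 72.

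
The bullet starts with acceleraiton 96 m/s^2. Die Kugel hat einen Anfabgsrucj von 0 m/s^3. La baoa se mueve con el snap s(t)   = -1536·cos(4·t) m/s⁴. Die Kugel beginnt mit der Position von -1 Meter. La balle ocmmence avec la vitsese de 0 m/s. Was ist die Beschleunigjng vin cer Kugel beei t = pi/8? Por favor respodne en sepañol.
Necesitamos integrar nuestra ecuación del snap s(t) = -1536·cos(4·t) 2 veces. Tomando ∫s(t)dt y aplicando j(0) = 0, encontramos j(t) = -384·sin(4·t). La antiderivada de la sacudida es la aceleración. Usando a(0) = 96, obtenemos a(t) = 96·cos(4·t). Usando a(t) = 96·cos(4·t) y sustituyendo t = pi/8, encontramos a = 0.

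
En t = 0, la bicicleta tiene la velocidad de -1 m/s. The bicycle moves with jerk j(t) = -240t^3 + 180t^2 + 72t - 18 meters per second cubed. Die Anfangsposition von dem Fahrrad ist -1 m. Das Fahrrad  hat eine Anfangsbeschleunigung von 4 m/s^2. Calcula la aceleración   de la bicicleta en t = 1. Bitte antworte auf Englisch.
We need to integrate our jerk equation j(t) = -240·t^3 + 180·t^2 + 72·t - 18 1 time. Taking ∫j(t)dt and applying a(0) = 4, we find a(t) = -60·t^4 + 60·t^3 + 36·t^2 - 18·t + 4. From the given acceleration equation a(t) = -60·t^4 + 60·t^3 + 36·t^2 - 18·t + 4, we substitute t = 1 to get a = 22.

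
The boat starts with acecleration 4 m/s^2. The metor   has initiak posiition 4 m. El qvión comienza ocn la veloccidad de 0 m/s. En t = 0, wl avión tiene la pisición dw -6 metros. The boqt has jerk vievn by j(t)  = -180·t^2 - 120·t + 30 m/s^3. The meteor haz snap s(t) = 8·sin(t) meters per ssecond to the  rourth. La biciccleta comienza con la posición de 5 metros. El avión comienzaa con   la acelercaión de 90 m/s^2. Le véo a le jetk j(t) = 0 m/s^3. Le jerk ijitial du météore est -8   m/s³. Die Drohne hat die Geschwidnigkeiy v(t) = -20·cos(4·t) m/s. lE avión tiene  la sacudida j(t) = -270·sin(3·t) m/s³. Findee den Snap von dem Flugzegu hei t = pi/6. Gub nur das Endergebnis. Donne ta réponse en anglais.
The answer is 0.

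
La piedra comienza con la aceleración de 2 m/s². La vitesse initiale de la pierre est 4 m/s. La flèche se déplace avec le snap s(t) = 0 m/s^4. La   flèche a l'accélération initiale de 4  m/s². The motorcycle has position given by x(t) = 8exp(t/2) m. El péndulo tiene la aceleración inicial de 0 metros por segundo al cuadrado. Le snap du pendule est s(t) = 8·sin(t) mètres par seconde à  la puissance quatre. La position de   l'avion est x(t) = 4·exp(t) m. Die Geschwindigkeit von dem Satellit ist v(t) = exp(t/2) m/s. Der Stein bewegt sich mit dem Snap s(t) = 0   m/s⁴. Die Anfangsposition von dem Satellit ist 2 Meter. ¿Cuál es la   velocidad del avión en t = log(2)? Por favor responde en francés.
En partant de la position x(t) = 4·exp(t), nous prenons 1 dérivée. En dérivant la position, nous obtenons la vitesse: v(t) = 4·exp(t). De l'équation de la vitesse v(t) = 4·exp(t), nous substituons t = log(2) pour obtenir v = 8.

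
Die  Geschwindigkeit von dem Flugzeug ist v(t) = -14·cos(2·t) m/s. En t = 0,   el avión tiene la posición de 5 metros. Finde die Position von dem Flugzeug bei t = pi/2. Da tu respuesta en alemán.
Um dies zu lösen, müssen wir 1 Integral unserer Gleichung für die Geschwindigkeit v(t) = -14·cos(2·t) finden. Mit ∫v(t)dt und Anwendung von x(0) = 5, finden wir x(t) = 5 - 7·sin(2·t). Aus der Gleichung für die Position x(t) = 5 - 7·sin(2·t), setzen wir t = pi/2 ein und erhalten x = 5.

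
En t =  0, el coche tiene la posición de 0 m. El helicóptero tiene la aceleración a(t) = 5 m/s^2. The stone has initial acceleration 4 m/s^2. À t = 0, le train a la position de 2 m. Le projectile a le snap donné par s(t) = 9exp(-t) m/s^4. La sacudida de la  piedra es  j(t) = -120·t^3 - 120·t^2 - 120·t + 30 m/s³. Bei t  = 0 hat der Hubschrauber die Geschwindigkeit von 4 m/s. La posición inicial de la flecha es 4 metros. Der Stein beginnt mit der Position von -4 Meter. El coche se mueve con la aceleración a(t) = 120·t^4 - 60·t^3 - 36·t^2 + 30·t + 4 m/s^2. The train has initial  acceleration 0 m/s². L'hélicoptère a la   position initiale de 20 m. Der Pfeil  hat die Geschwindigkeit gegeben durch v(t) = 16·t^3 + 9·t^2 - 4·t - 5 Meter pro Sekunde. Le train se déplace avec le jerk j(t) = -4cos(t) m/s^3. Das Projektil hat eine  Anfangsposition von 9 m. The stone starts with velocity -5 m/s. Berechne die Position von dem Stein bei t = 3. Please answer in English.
Starting from jerk j(t) = -120·t^3 - 120·t^2 - 120·t + 30, we take 3 integrals. The integral of jerk, with a(0) = 4, gives acceleration: a(t) = -30·t^4 - 40·t^3 - 60·t^2 + 30·t + 4. Taking ∫a(t)dt and applying v(0) = -5, we find v(t) = -6·t^5 - 10·t^4 - 20·t^3 + 15·t^2 + 4·t - 5. Taking ∫v(t)dt and applying x(0) = -4, we find x(t) = -t^6 - 2·t^5 - 5·t^4 + 5·t^3 + 2·t^2 - 5·t - 4. We have position x(t) = -t^6 - 2·t^5 - 5·t^4 + 5·t^3 + 2·t^2 - 5·t - 4. Substituting t = 3: x(3) = -1486.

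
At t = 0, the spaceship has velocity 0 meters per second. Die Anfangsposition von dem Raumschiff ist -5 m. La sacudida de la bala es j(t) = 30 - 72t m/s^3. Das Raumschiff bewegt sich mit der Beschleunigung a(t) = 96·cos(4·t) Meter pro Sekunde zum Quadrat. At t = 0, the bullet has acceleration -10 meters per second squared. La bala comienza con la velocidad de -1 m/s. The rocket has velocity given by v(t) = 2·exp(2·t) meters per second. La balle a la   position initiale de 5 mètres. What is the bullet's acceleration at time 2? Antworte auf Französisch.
Nous devons intégrer notre équation du jerk j(t) = 30 - 72·t 1 fois. L'intégrale du jerk est l'accélération. En utilisant a(0) = -10, nous obtenons a(t) = -36·t^2 + 30·t - 10. De l'équation de l'accélération a(t) = -36·t^2 + 30·t - 10, nous substituons t = 2 pour obtenir a = -94.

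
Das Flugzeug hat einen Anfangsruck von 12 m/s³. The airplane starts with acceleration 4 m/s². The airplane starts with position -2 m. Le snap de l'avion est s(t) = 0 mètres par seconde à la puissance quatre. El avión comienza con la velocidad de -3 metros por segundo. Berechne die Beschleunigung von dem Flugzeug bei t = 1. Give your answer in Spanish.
Partiendo del snap s(t) = 0, tomamos 2 antiderivadas. La integral del snap es la sacudida. Usando j(0) = 12, obtenemos j(t) = 12. Integrando la sacudida y usando la condición inicial a(0) = 4, obtenemos a(t) = 12·t + 4. Usando a(t) = 12·t + 4 y sustituyendo t = 1, encontramos a = 16.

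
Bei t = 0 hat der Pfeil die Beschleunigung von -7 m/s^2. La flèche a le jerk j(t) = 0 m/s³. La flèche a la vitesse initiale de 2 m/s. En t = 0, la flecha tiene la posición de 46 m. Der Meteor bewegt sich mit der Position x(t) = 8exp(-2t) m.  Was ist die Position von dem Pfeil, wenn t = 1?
Wir müssen die Stammfunktion unserer Gleichung für den Ruck j(t) = 0 3-mal finden. Durch Integration von dem Ruck und Verwendung der Anfangsbedingung a(0) = -7, erhalten wir a(t) = -7. Die Stammfunktion von der Beschleunigung, mit v(0) = 2, ergibt die Geschwindigkeit: v(t) = 2 - 7·t. Das Integral von der Geschwindigkeit, mit x(0) = 46, ergibt die Position: x(t) = -7·t^2/2 + 2·t + 46. Wir haben die Position x(t) = -7·t^2/2 + 2·t + 46. Durch Einsetzen von t = 1: x(1) = 89/2.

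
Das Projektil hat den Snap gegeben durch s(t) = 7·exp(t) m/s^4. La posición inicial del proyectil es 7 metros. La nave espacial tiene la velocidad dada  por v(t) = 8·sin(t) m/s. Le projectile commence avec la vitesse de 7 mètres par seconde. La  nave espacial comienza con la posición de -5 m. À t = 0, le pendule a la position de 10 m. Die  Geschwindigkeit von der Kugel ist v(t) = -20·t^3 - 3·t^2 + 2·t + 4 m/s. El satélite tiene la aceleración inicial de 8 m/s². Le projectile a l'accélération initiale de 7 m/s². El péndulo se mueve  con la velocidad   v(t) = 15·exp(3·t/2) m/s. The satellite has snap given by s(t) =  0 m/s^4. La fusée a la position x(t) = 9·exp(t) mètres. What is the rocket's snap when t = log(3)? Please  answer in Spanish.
Para resolver esto, necesitamos tomar 4 derivadas de nuestra ecuación de la posición x(t) = 9·exp(t). La derivada de la posición da la velocidad: v(t) = 9·exp(t). Tomando d/dt de v(t), encontramos a(t) = 9·exp(t). La derivada de la aceleración da la sacudida: j(t) = 9·exp(t). Derivando la sacudida, obtenemos el snap: s(t) = 9·exp(t). Usando s(t) = 9·exp(t) y sustituyendo t = log(3), encontramos s = 27.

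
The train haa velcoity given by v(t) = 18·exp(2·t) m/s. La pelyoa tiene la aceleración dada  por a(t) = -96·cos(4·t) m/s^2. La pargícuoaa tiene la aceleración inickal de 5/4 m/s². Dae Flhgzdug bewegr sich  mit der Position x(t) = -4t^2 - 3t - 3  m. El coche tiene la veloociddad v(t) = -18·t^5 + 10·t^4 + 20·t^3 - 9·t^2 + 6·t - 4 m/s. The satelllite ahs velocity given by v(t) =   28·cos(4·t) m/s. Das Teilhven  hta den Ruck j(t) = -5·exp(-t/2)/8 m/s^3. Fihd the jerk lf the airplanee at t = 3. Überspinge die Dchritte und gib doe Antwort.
At t = 3, j = 0.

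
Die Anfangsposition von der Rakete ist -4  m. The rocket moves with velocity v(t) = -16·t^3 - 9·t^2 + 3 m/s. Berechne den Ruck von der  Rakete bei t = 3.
Ausgehend von der Geschwindigkeit v(t) = -16·t^3 - 9·t^2 + 3, nehmen wir 2 Ableitungen. Mit d/dt von v(t) finden wir a(t) = -48·t^2 - 18·t. Die Ableitung von der Beschleunigung ergibt den Ruck: j(t) = -96·t - 18. Wir haben den Ruck j(t) = -96·t - 18. Durch Einsetzen von t = 3: j(3) = -306.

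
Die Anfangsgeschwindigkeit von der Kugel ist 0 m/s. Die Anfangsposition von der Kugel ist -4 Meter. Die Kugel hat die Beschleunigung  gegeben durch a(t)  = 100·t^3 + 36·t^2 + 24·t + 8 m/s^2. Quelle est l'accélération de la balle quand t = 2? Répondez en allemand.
Aus der Gleichung für die Beschleunigung a(t) = 100·t^3 + 36·t^2 + 24·t + 8, setzen wir t = 2 ein und erhalten a = 1000.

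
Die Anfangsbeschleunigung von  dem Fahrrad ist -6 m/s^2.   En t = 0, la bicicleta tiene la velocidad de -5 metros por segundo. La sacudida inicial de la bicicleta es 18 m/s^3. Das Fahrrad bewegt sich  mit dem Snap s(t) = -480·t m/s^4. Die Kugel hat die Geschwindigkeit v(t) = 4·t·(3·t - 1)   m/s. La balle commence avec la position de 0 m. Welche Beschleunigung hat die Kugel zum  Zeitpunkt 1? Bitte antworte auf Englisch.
We must differentiate our velocity equation v(t) = 4·t·(3·t - 1) 1 time. Differentiating velocity, we get acceleration: a(t) = 24·t - 4. We have acceleration a(t) = 24·t - 4. Substituting t = 1: a(1) = 20.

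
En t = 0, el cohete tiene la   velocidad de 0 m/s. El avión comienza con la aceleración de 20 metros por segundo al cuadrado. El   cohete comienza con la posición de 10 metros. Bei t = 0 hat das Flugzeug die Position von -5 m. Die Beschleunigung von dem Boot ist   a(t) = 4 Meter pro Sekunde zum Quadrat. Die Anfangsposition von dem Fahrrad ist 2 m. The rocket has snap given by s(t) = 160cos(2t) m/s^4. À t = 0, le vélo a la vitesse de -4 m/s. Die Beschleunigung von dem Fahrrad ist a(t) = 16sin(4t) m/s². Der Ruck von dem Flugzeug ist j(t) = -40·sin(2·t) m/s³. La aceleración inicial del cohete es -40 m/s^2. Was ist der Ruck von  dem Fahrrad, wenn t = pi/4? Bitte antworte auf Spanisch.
Para resolver esto, necesitamos tomar 1 derivada de nuestra ecuación de la aceleración a(t) = 16·sin(4·t). Derivando la aceleración, obtenemos la sacudida: j(t) = 64·cos(4·t). Tenemos la sacudida j(t) = 64·cos(4·t). Sustituyendo t = pi/4: j(pi/4) = -64.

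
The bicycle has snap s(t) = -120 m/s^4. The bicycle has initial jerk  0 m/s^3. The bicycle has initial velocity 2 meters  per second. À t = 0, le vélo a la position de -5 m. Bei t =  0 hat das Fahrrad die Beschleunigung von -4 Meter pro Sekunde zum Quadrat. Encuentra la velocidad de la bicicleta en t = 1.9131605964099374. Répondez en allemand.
Wir müssen unsere Gleichung für den Snap s(t) = -120 3-mal integrieren. Durch Integration von dem Snap und Verwendung der Anfangsbedingung j(0) = 0, erhalten wir j(t) = -120·t. Mit ∫j(t)dt und Anwendung von a(0) = -4, finden wir a(t) = -60·t^2 - 4. Die Stammfunktion von der Beschleunigung ist die Geschwindigkeit. Mit v(0) = 2 erhalten wir v(t) = -20·t^3 - 4·t + 2. Mit v(t) = -20·t^3 - 4·t + 2 und Einsetzen von t = 1.9131605964099374, finden wir v = -145.703018104636.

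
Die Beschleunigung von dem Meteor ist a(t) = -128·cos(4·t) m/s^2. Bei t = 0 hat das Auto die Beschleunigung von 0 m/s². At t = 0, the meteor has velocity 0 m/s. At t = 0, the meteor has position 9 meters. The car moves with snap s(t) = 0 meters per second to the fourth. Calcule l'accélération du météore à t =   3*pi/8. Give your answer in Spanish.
Usando a(t) = -128·cos(4·t) y sustituyendo t = 3*pi/8, encontramos a = 0.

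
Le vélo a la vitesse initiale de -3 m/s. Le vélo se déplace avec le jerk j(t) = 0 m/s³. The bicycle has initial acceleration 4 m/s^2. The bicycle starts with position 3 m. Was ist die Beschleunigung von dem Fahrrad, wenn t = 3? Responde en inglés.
To solve this, we need to take 1 integral of our jerk equation j(t) = 0. The antiderivative of jerk, with a(0) = 4, gives acceleration: a(t) = 4. From the given acceleration equation a(t) = 4, we substitute t = 3 to get a = 4.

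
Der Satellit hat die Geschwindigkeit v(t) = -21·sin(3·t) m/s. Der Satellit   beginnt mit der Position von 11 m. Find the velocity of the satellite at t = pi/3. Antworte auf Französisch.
En utilisant v(t) = -21·sin(3·t) et en substituant t = pi/3, nous trouvons v = 0.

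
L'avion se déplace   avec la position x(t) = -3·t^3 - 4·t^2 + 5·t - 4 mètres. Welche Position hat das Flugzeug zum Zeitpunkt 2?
Wir haben die Position x(t) = -3·t^3 - 4·t^2 + 5·t - 4. Durch Einsetzen von t = 2: x(2) = -34.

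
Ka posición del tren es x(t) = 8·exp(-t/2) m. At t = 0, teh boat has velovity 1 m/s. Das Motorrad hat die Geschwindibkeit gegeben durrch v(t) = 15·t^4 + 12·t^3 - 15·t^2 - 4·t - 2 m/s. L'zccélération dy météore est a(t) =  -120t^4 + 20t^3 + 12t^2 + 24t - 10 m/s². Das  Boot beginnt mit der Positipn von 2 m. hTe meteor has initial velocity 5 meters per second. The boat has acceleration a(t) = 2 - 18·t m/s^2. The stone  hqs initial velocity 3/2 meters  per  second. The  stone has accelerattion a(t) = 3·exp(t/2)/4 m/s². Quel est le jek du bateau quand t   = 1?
En partant de l'accélération a(t) = 2 - 18·t, nous prenons 1 dérivée. En prenant d/dt de a(t), nous trouvons j(t) = -18. Nous avons le jerk j(t) = -18. En substituant t = 1: j(1) = -18.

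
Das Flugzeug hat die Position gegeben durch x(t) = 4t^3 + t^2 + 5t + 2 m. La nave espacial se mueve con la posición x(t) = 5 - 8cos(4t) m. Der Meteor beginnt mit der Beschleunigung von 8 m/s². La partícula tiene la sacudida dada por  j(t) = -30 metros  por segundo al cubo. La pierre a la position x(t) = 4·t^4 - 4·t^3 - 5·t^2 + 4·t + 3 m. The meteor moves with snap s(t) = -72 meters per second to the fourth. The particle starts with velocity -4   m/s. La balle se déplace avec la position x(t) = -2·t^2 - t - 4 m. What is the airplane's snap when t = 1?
Starting from position x(t) = 4·t^3 + t^2 + 5·t + 2, we take 4 derivatives. Differentiating position, we get velocity: v(t) = 12·t^2 + 2·t + 5. Taking d/dt of v(t), we find a(t) = 24·t + 2. The derivative of acceleration gives jerk: j(t) = 24. Taking d/dt of j(t), we find s(t) = 0. We have snap s(t) = 0. Substituting t = 1: s(1) = 0.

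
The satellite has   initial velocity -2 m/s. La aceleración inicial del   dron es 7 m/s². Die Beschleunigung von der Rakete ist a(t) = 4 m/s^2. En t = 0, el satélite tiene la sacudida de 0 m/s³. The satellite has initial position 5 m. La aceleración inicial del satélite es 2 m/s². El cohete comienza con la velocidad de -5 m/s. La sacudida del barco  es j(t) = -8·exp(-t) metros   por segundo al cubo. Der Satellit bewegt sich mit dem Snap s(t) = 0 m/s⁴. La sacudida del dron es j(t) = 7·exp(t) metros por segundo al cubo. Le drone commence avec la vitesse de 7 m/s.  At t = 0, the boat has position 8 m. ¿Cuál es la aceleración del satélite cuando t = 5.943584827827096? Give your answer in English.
We must find the integral of our snap equation s(t) = 0 2 times. Taking ∫s(t)dt and applying j(0) = 0, we find j(t) = 0. Taking ∫j(t)dt and applying a(0) = 2, we find a(t) = 2. Using a(t) = 2 and substituting t = 5.943584827827096, we find a = 2.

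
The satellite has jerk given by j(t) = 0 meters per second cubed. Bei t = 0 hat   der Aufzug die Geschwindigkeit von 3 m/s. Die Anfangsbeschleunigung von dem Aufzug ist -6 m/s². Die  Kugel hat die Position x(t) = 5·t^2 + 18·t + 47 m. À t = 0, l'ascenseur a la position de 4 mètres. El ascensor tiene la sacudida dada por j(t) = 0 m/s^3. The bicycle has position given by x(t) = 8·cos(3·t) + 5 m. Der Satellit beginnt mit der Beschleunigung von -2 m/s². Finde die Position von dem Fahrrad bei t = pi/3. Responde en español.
Tenemos la posición x(t) = 8·cos(3·t) + 5. Sustituyendo t = pi/3: x(pi/3) = -3.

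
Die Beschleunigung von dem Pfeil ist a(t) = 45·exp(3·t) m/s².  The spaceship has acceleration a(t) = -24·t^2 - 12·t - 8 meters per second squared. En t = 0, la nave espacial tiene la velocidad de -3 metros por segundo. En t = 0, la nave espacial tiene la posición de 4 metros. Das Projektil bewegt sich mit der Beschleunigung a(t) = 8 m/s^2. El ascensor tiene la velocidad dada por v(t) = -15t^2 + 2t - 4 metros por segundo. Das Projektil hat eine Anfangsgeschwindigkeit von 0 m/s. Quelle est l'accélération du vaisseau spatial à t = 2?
Nous avons l'accélération a(t) = -24·t^2 - 12·t - 8. En substituant t = 2: a(2) = -128.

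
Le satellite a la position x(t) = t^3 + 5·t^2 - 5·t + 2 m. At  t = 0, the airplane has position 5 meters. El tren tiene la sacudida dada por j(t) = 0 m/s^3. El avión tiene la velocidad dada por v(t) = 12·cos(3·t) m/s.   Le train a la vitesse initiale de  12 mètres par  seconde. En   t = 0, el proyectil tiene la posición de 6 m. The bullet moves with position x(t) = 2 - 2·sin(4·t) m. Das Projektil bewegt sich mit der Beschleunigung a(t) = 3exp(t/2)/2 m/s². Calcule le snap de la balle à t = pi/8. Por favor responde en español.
Debemos derivar nuestra ecuación de la posición x(t) = 2 - 2·sin(4·t) 4 veces. Tomando d/dt de x(t), encontramos v(t) = -8·cos(4·t). Derivando la velocidad, obtenemos la aceleración: a(t) = 32·sin(4·t). Derivando la aceleración, obtenemos la sacudida: j(t) = 128·cos(4·t). La derivada de la sacudida da el snap: s(t) = -512·sin(4·t). Usando s(t) = -512·sin(4·t) y sustituyendo t = pi/8, encontramos s = -512.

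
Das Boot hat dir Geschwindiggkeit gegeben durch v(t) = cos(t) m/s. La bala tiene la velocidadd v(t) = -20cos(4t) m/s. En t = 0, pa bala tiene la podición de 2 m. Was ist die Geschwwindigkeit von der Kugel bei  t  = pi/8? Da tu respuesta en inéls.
We have velocity v(t) = -20·cos(4·t). Substituting t = pi/8: v(pi/8) = 0.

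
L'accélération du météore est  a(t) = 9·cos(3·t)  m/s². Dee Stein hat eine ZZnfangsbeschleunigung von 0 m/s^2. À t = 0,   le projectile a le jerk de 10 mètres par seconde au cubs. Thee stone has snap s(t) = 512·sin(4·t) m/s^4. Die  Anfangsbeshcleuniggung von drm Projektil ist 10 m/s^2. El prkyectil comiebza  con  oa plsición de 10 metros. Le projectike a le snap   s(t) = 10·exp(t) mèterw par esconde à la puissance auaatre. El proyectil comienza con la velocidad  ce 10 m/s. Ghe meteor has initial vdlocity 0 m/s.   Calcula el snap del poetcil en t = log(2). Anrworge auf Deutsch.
Mit s(t) = 10·exp(t) und Einsetzen von t = log(2), finden wir s = 20.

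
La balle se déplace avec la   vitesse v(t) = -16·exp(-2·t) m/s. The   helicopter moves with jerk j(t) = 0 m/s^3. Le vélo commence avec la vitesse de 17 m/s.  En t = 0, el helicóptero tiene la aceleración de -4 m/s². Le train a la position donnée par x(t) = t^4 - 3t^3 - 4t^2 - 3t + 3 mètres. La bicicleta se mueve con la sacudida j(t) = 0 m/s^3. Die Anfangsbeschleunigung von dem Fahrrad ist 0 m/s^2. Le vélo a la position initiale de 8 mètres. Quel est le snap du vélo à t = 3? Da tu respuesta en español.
Partiendo de la sacudida j(t) = 0, tomamos 1 derivada. Tomando d/dt de j(t), encontramos s(t) = 0. Usando s(t) = 0 y sustituyendo t = 3, encontramos s = 0.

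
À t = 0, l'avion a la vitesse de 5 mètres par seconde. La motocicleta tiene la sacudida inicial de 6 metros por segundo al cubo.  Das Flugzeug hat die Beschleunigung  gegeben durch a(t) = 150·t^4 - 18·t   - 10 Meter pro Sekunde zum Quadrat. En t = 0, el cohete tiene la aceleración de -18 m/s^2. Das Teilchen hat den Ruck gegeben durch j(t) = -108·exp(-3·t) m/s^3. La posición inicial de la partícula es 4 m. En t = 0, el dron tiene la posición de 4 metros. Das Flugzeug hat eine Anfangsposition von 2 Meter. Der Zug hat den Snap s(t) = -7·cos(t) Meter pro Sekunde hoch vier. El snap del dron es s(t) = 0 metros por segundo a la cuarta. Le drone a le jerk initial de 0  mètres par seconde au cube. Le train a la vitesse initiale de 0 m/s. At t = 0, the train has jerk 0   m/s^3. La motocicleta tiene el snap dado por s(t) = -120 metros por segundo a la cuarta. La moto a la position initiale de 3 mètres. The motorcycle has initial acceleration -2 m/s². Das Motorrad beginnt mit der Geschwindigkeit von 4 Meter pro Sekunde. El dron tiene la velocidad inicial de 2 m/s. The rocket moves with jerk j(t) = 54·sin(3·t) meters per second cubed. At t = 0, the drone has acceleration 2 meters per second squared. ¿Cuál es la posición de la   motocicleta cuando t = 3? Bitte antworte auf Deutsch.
Um dies zu lösen, müssen wir 4 Stammfunktionen unserer Gleichung für den Snap s(t) = -120 finden. Durch Integration von dem Snap und Verwendung der Anfangsbedingung j(0) = 6, erhalten wir j(t) = 6 - 120·t. Die Stammfunktion von dem Ruck ist die Beschleunigung. Mit a(0) = -2 erhalten wir a(t) = -60·t^2 + 6·t - 2. Das Integral von der Beschleunigung, mit v(0) = 4, ergibt die Geschwindigkeit: v(t) = -20·t^3 + 3·t^2 - 2·t + 4. Mit ∫v(t)dt und Anwendung von x(0) = 3, finden wir x(t) = -5·t^4 + t^3 - t^2 + 4·t + 3. Wir haben die Position x(t) = -5·t^4 + t^3 - t^2 + 4·t + 3. Durch Einsetzen von t = 3: x(3) = -372.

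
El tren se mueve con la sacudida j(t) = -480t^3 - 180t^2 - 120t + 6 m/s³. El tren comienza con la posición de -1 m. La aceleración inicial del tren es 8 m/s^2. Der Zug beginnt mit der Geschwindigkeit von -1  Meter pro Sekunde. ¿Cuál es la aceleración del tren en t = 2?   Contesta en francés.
Nous devons intégrer notre équation du jerk j(t) = -480·t^3 - 180·t^2 - 120·t + 6 1 fois. La primitive du jerk, avec a(0) = 8, donne l'accélération: a(t) = -120·t^4 - 60·t^3 - 60·t^2 + 6·t + 8. De l'équation de l'accélération a(t) = -120·t^4 - 60·t^3 - 60·t^2 + 6·t + 8, nous substituons t = 2 pour obtenir a = -2620.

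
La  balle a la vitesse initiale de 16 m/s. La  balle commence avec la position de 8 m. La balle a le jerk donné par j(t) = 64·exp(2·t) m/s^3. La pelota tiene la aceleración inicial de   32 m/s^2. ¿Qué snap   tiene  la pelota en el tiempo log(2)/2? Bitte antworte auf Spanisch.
Partiendo de la sacudida j(t) = 64·exp(2·t), tomamos 1 derivada. Derivando la sacudida, obtenemos el snap: s(t) = 128·exp(2·t). De la ecuación del snap s(t) = 128·exp(2·t), sustituimos t = log(2)/2 para obtener s = 256.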